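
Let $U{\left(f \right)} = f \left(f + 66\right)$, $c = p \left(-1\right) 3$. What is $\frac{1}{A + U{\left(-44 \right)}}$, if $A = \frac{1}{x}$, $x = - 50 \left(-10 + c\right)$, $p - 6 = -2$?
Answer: $- \frac{1100}{1064799} \approx -0.0010331$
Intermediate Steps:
$p = 4$ ($p = 6 - 2 = 4$)
$c = -12$ ($c = 4 \left(-1\right) 3 = \left(-4\right) 3 = -12$)
$U{\left(f \right)} = f \left(66 + f\right)$
$x = 1100$ ($x = - 50 \left(-10 - 12\right) = \left(-50\right) \left(-22\right) = 1100$)
$A = \frac{1}{1100} \approx 0.00090909$
$\frac{1}{A + U{\left(-44 \right)}} = \frac{1}{\frac{1}{1100} - 44 \left(66 - 44\right)} = \frac{1}{\frac{1}{1100} - 968} = \frac{1}{- \frac{1064799}{1100}} = - \frac{1100}{1064799}$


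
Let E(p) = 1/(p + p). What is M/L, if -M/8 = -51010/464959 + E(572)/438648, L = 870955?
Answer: 2327045143651/2309244304395308280 ≈ 1.0077e-6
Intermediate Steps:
E(p) = 1/(2*p)
M = 2327045143651/2651393360616 (M = -8*(-51010/464959 + ((½)/572)/438648) = -8*(-51010*1/464959 + ((½)*(1/572))*(1/438648)) = -8*(-51010/464959 + (1/1144)*(1/438648)) = -8*(-51010/464959 + 1/501813312) = -8*(-2327045143651/21211146884928) = 2327045143651/2651393360616 ≈ 0.87767)
M/L = (2327045143651/2651393360616)/870955 = (2327045143651/2651393360616)*(1/870955) = 2327045143651/2309244304395308280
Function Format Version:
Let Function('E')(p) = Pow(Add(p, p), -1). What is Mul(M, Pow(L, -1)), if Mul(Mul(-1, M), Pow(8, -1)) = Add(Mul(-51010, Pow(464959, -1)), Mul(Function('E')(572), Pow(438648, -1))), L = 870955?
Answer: Rational(2327045143651, 2309244304395308280) ≈ 1.0077e-6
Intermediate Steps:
Function('E')(p) = Mul(Rational(1, 2), Pow(p, -1)) (Function('E')(p) = Pow(Mul(2, p), -1) = Mul(Rational(1, 2), Pow(p, -1)))
M = Rational(2327045143651, 2651393360616) (M = Mul(-8, Add(Mul(-51010, Pow(464959, -1)), Mul(Mul(Rational(1, 2), Pow(572, -1)), Pow(438648, -1)))) = Mul(-8, Add(Mul(-51010, Rational(1, 464959)), Mul(Mul(Rational(1, 2), Rational(1, 572)), Rational(1, 438648)))) = Mul(-8, Add(Rational(-51010, 464959), Mul(Rational(1, 1144), Rational(1, 438648)))) = Mul(-8, Add(Rational(-51010, 464959), Rational(1, 501813312))) = Mul(-8, Rational(-2327045143651, 21211146884928)) = Rational(2327045143651, 2651393360616) ≈ 0.87767)
Mul(M, Pow(L, -1)) = Mul(Rational(2327045143651, 2651393360616), Pow(870955, -1)) = Mul(Rational(2327045143651, 2651393360616), Rational(1, 870955)) = Rational(2327045143651, 2309244304395308280)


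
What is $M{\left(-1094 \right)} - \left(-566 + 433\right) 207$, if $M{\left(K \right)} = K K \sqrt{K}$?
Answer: $27531 + 1196836 i \sqrt{1094} \approx 27531.0 + 3.9586 \cdot 10^{7} i$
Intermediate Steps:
$M{\left(K \right)} = K^{\frac{5}{2}}$ ($M{\left(K \right)} = K^{2} \sqrt{K} = K^{\frac{5}{2}}$)
$M{\left(-1094 \right)} - \left(-566 + 433\right) 207 = \left(-1094\right)^{\frac{5}{2}} - \left(-566 + 433\right) 207 = 1196836 i \sqrt{1094} - \left(-133\right) 207 = 1196836 i \sqrt{1094} - -27531 = 1196836 i \sqrt{1094} + 27531 = 27531 + 1196836 i \sqrt{1094}$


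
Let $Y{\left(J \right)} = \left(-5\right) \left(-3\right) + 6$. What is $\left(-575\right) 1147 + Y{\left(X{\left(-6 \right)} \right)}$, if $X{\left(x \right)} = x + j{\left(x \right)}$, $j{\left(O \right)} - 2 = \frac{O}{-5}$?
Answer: $-659504$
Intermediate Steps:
$j{\left(O \right)} = 2 - \frac{O}{5}$ ($j{\left(O \right)} = 2 + \frac{O}{-5} = 2 + O \left(- \frac{1}{5}\right) = 2 - \frac{O}{5}$)
$X{\left(x \right)} = 2 + \frac{4 x}{5}$ ($X{\left(x \right)} = x - \left(-2 + \frac{x}{5}\right) = 2 + \frac{4 x}{5}$)
$Y{\left(J \right)} = 21$ ($Y{\left(J \right)} = 15 + 6 = 21$)
$\left(-575\right) 1147 + Y{\left(X{\left(-6 \right)} \right)} = \left(-575\right) 1147 + 21 = -659525 + 21 = -659504$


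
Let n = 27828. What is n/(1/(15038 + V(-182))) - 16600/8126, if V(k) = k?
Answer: 1679696068084/4063 ≈ 4.1341e+8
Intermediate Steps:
n/(1/(15038 + V(-182))) - 16600/8126 = 27828/(1/(15038 - 182)) - 16600/8126 = 27828/(1/14856) - 16600*1/8126 = 27828/(1/14856) - 8300/4063 = 27828*14856 - 8300/4063 = 413412768 - 8300/4063 = 1679696068084/4063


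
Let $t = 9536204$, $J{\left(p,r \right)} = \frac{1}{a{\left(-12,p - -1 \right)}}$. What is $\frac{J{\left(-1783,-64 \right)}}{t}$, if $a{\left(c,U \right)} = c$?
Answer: $- \frac{1}{114434448} \approx -8.7386 \cdot 10^{-9}$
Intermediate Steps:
$J{\left(p,r \right)} = - \frac{1}{12}$ ($J{\left(p,r \right)} = \frac{1}{-12} = - \frac{1}{12}$)
$\frac{J{\left(-1783,-64 \right)}}{t} = - \frac{1}{12 \cdot 9536204} = \left(- \frac{1}{12}\right) \frac{1}{9536204} = - \frac{1}{114434448}$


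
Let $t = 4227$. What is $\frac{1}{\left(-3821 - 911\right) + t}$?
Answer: $- \frac{1}{505} \approx -0.0019802$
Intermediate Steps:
$\frac{1}{\left(-3821 - 911\right) + t} = \frac{1}{\left(-3821 - 911\right) + 4227} = \frac{1}{-4732 + 4227} = \frac{1}{-505} = - \frac{1}{505}$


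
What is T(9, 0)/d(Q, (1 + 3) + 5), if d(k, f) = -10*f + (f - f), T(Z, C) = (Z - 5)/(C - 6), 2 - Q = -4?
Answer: 1/135 ≈ 0.0074074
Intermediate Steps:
Q = 6 (Q = 2 - 1*(-4) = 2 + 4 = 6)
T(Z, C) = (-5 + Z)/(-6 + C)
d(k, f) = -10*f (d(k, f) = -10*f + 0 = -10*f)
T(9, 0)/d(Q, (1 + 3) + 5) = ((-5 + 9)/(-6 + 0))/((-10*((1 + 3) + 5))) = (4/(-6))/((-10*(4 + 5))) = (-1/6*4)/((-10*9)) = -2/3/(-90) = -1/90*(-2/3) = 1/135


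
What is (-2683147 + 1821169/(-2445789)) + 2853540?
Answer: 416743503908/2445789 ≈ 1.7039e+5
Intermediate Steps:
(-2683147 + 1821169/(-2445789)) + 2853540 = (-2683147 + 1821169*(-1/2445789)) + 2853540 = (-2683147 - 1821169/2445789) + 2853540 = -6562413239152/2445789 + 2853540 = 416743503908/2445789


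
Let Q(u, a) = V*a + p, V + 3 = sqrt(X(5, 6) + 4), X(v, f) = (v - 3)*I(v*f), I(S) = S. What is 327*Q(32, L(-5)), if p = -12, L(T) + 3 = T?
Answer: -17004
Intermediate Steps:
L(T) = -3 + T
X(v, f) = f*v*(-3 + v) (X(v, f) = (v - 3)*(v*f) = (-3 + v)*(f*v) = f*v*(-3 + v))
V = 5 (V = -3 + sqrt(6*5*(-3 + 5) + 4) = -3 + sqrt(6*5*2 + 4) = -3 + sqrt(60 + 4) = -3 + sqrt(64) = -3 + 8 = 5)
Q(u, a) = -12 + 5*a (Q(u, a) = 5*a - 12 = -12 + 5*a)
327*Q(32, L(-5)) = 327*(-12 + 5*(-3 - 5)) = 327*(-12 + 5*(-8)) = 327*(-12 - 40) = 327*(-52) = -17004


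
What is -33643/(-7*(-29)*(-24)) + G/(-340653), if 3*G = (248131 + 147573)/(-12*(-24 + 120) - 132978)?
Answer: 768604714481783/111305192864040 ≈ 6.9054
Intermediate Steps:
G = -197852/201195 (G = ((248131 + 147573)/(-12*(-24 + 120) - 132978))/3 = (395704/(-12*96 - 132978))/3 = (395704/(-1152 - 132978))/3 = (395704/(-134130))/3 = (395704*(-1/134130))/3 = (1/3)*(-197852/67065) = -197852/201195 ≈ -0.98338)
-33643/(-7*(-29)*(-24)) + G/(-340653) = -33643/(-7*(-29)*(-24)) - 197852/201195/(-340653) = -33643/(203*(-24)) - 197852/201195*(-1/340653) = -33643/(-4872) + 197852/68537680335 = -33643*(-1/4872) + 197852/68537680335 = 33643/4872 + 197852/68537680335 = 768604714481783/111305192864040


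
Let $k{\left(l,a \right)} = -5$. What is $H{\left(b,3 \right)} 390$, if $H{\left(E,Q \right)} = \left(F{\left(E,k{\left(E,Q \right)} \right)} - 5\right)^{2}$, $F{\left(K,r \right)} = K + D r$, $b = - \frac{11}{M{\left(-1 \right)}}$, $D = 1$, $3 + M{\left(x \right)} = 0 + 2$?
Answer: $390$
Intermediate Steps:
$M{\left(x \right)} = -1$ ($M{\left(x \right)} = -3 + \left(0 + 2\right) = -3 + 2 = -1$)
$b = 11$ ($b = - \frac{11}{-1} = \left(-11\right) \left(-1\right) = 11$)
$F{\left(K,r \right)} = K + r$ ($F{\left(K,r \right)} = K + 1 r = K + r$)
$H{\left(E,Q \right)} = \left(-10 + E\right)^{2}$ ($H{\left(E,Q \right)} = \left(\left(E - 5\right) - 5\right)^{2} = \left(\left(-5 + E\right) - 5\right)^{2} = \left(-10 + E\right)^{2}$)
$H{\left(b,3 \right)} 390 = \left(-10 + 11\right)^{2} \cdot 390 = 1^{2} \cdot 390 = 1 \cdot 390 = 390$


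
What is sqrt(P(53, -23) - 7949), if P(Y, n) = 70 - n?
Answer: 4*I*sqrt(491) ≈ 88.634*I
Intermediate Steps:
sqrt(P(53, -23) - 7949) = sqrt((70 - 1*(-23)) - 7949) = sqrt((70 + 23) - 7949) = sqrt(93 - 7949) = sqrt(-7856) = 4*I*sqrt(491)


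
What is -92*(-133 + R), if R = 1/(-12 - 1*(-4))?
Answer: 24495/2 ≈ 12248.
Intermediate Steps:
R = -⅛ (R = 1/(-12 + 4) = 1/(-8) = -⅛ ≈ -0.12500)
-92*(-133 + R) = -92*(-133 - ⅛) = -92*(-1065/8) = 24495/2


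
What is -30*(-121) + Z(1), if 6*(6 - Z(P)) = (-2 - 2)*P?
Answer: 10910/3 ≈ 3636.7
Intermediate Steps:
Z(P) = 6 + 2*P/3 (Z(P) = 6 - (-2 - 2)*P/6 = 6 - (-2)*P/3 = 6 + 2*P/3)
-30*(-121) + Z(1) = -30*(-121) + (6 + (⅔)*1) = 3630 + (6 + ⅔) = 3630 + 20/3 = 10910/3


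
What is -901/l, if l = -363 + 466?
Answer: -901/103 ≈ -8.7476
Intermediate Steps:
l = 103
-901/l = -901/103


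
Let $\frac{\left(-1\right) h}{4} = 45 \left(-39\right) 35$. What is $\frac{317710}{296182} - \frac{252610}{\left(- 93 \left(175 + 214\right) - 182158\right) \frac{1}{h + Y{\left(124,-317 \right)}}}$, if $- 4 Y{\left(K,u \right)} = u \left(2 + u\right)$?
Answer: $\frac{3303046443604265}{12933379394} \approx 2.5539 \cdot 10^{5}$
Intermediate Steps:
$h = 245700$ ($h = - 4 \cdot 45 \left(-39\right) 35 = - 4 \left(\left(-1755\right) 35\right) = \left(-4\right) \left(-61425\right) = 245700$)
$Y{\left(K,u \right)} = - \frac{u \left(2 + u\right)}{4}$
$\frac{317710}{296182} - \frac{252610}{\left(- 93 \left(175 + 214\right) - 182158\right) \frac{1}{h + Y{\left(124,-317 \right)}}} = \frac{317710}{296182} - \frac{252610}{\left(- 93 \left(175 + 214\right) - 182158\right) \frac{1}{245700 - - \frac{317 \left(2 - 317\right)}{4}}} = 317710 \cdot \frac{1}{296182} - \frac{252610}{\left(\left(-93\right) 389 - 182158\right) \frac{1}{245700 - \left(- \frac{317}{4}\right) \left(-315\right)}} = \frac{158855}{148091} - \frac{252610}{\left(-36177 - 182158\right) \frac{1}{245700 - \frac{99855}{4}}} = \frac{158855}{148091} - \frac{252610}{\left(-218335\right) \frac{1}{\frac{882945}{4}}} = \frac{158855}{148091} - \frac{252610}{\left(-218335\right) \frac{4}{882945}} = \frac{158855}{148091} - \frac{252610}{- \frac{174668}{176589}} = \frac{158855}{148091} - - \frac{22304073645}{87334} = \frac{158855}{148091} + \frac{22304073645}{87334} = \frac{3303046443604265}{12933379394}$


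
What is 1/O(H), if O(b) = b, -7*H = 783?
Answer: -7/783 ≈ -0.0089400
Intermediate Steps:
H = -783/7 (H = -1/7*783 = -783/7 ≈ -111.86)
1/O(H) = 1/(-783/7) = -7/783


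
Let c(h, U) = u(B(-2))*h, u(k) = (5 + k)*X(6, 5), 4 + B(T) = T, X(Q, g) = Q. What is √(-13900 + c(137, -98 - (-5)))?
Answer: I*√14722 ≈ 121.33*I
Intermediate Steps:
B(T) = -4 + T
u(k) = 30 + 6*k (u(k) = (5 + k)*6 = 30 + 6*k)
c(h, U) = -6*h (c(h, U) = (30 + 6*(-4 - 2))*h = (30 + 6*(-6))*h = (30 - 36)*h = -6*h)
√(-13900 + c(137, -98 - (-5))) = √(-13900 - 6*137) = √(-13900 - 822) = √(-14722) = I*√14722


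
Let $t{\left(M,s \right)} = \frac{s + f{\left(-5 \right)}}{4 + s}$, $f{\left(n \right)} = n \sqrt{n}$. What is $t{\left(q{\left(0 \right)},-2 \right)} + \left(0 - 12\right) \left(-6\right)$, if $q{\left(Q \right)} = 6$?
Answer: $71 - \frac{5 i \sqrt{5}}{2} \approx 71.0 - 5.5902 i$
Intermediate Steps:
$f{\left(n \right)} = n^{\frac{3}{2}}$
$t{\left(M,s \right)} = \frac{s - 5 i \sqrt{5}}{4 + s}$ ($t{\left(M,s \right)} = \frac{s + \left(-5\right)^{\frac{3}{2}}}{4 + s} = \frac{s - 5 i \sqrt{5}}{4 + s}$)
$t{\left(q{\left(0 \right)},-2 \right)} + \left(0 - 12\right) \left(-6\right) = \frac{-2 - 5 i \sqrt{5}}{4 - 2} + \left(0 - 12\right) \left(-6\right) = \frac{-2 - 5 i \sqrt{5}}{2} + \left(0 - 12\right) \left(-6\right) = \frac{-2 - 5 i \sqrt{5}}{2} - -72 = \left(-1 - \frac{5 i \sqrt{5}}{2}\right) + 72 = 71 - \frac{5 i \sqrt{5}}{2}$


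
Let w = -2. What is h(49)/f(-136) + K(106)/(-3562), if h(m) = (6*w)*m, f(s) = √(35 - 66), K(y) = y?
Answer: -53/1781 + 588*I*√31/31 ≈ -0.029759 + 105.61*I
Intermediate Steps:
f(s) = I*√31 (f(s) = √(-31) = I*√31)
h(m) = -12*m (h(m) = (6*(-2))*m = -12*m)
h(49)/f(-136) + K(106)/(-3562) = (-12*49)/((I*√31)) + 106/(-3562) = -(-588)*I*√31/31 + 106*(-1/3562) = 588*I*√31/31 - 53/1781 = -53/1781 + 588*I*√31/31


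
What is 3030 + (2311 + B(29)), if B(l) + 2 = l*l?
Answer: 6180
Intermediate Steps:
B(l) = -2 + l² (B(l) = -2 + l*l = -2 + l²)
3030 + (2311 + B(29)) = 3030 + (2311 + (-2 + 29²)) = 3030 + (2311 + (-2 + 841)) = 3030 + (2311 + 839) = 3030 + 3150 = 6180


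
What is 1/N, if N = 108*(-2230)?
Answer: -1/240840 ≈ -4.1521e-6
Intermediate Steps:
N = -240840
1/N = 1/(-240840) = -1/240840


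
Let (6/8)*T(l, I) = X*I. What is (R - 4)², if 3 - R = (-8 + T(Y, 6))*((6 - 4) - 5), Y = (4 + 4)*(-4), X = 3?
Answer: 2209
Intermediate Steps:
Y = -32 (Y = 8*(-4) = -32)
T(l, I) = 4*I (T(l, I) = 4*(3*I)/3 = 4*I)
R = 51 (R = 3 - (-8 + 4*6)*((6 - 4) - 5) = 3 - (-8 + 24)*(2 - 5) = 3 - 16*(-3) = 3 - 1*(-48) = 3 + 48 = 51)
(R - 4)² = (51 - 4)² = 47² = 2209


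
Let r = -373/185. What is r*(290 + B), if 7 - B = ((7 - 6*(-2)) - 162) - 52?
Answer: -183516/185 ≈ -991.98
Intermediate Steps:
r = -373/185 (r = -373*1/185 = -373/185 ≈ -2.0162)
B = 202 (B = 7 - (((7 - 6*(-2)) - 162) - 52) = 7 - (((7 + 12) - 162) - 52) = 7 - ((19 - 162) - 52) = 7 - (-143 - 52) = 7 - 1*(-195) = 7 + 195 = 202)
r*(290 + B) = -373*(290 + 202)/185 = -373/185*492 = -183516/185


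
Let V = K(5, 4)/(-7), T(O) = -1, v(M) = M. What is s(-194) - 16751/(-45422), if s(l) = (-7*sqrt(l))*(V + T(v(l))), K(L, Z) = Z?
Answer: 16751/45422 + 11*I*sqrt(194) ≈ 0.36879 + 153.21*I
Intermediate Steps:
V = -4/7 (V = 4/(-7) = 4*(-1/7) = -4/7 ≈ -0.57143)
s(l) = 11*sqrt(l) (s(l) = (-7*sqrt(l))*(-4/7 - 1) = -7*sqrt(l)*(-11/7) = 11*sqrt(l))
s(-194) - 16751/(-45422) = 11*sqrt(-194) - 16751/(-45422) = 11*(I*sqrt(194)) - 16751*(-1)/45422 = 11*I*sqrt(194) - 1*(-16751/45422) = 11*I*sqrt(194) + 16751/45422 = 16751/45422 + 11*I*sqrt(194)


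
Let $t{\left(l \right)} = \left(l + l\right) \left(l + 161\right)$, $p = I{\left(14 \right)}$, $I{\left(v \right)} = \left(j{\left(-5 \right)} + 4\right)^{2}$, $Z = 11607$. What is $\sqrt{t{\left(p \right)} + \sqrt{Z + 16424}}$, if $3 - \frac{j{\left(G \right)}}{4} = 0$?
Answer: $\sqrt{213504 + \sqrt{28031}} \approx 462.25$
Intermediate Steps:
$j{\left(G \right)} = 12$ ($j{\left(G \right)} = 12 - 0 = 12 + 0 = 12$)
$I{\left(v \right)} = 256$ ($I{\left(v \right)} = \left(12 + 4\right)^{2} = 16^{2} = 256$)
$p = 256$
$t{\left(l \right)} = 2 l \left(161 + l\right)$
$\sqrt{t{\left(p \right)} + \sqrt{Z + 16424}} = \sqrt{2 \cdot 256 \left(161 + 256\right) + \sqrt{11607 + 16424}} = \sqrt{2 \cdot 256 \cdot 417 + \sqrt{28031}} = \sqrt{213504 + \sqrt{28031}}$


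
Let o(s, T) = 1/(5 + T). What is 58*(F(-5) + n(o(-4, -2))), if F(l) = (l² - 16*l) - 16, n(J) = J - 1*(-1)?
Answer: 15718/3 ≈ 5239.3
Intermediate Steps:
n(J) = 1 + J (n(J) = J + 1 = 1 + J)
F(l) = -16 + l² - 16*l
58*(F(-5) + n(o(-4, -2))) = 58*((-16 + (-5)² - 16*(-5)) + (1 + 1/(5 - 2))) = 58*((-16 + 25 + 80) + (1 + 1/3)) = 58*(89 + (1 + ⅓)) = 58*(89 + 4/3) = 58*(271/3) = 15718/3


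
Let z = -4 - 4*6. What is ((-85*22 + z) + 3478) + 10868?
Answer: 12448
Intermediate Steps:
z = -28 (z = -4 - 24 = -28)
((-85*22 + z) + 3478) + 10868 = ((-85*22 - 28) + 3478) + 10868 = ((-1870 - 28) + 3478) + 10868 = (-1898 + 3478) + 10868 = 1580 + 10868 = 12448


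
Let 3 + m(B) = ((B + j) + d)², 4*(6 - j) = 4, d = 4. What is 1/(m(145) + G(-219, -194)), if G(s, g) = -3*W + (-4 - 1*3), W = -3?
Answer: 1/23715 ≈ 4.2167e-5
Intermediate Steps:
j = 5 (j = 6 - ¼*4 = 6 - 1 = 5)
G(s, g) = 2 (G(s, g) = -3*(-3) + (-4 - 1*3) = 9 + (-4 - 3) = 9 - 7 = 2)
m(B) = -3 + (9 + B)² (m(B) = -3 + ((B + 5) + 4)² = -3 + ((5 + B) + 4)² = -3 + (9 + B)²)
1/(m(145) + G(-219, -194)) = 1/((-3 + (9 + 145)²) + 2) = 1/((-3 + 154²) + 2) = 1/((-3 + 23716) + 2) = 1/(23713 + 2) = 1/23715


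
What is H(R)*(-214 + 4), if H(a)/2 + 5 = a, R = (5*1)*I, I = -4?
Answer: 10500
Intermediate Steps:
R = -20 (R = (5*1)*(-4) = 5*(-4) = -20)
H(a) = -10 + 2*a
H(R)*(-214 + 4) = (-10 + 2*(-20))*(-214 + 4) = (-10 - 40)*(-210) = -50*(-210) = 10500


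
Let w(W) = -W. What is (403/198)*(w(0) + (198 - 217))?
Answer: -7657/198 ≈ -38.672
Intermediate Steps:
(403/198)*(w(0) + (198 - 217)) = (403/198)*(-1*0 + (198 - 217)) = (403*(1/198))*(0 - 19) = (403/198)*(-19) = -7657/198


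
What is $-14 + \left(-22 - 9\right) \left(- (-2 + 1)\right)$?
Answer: $-45$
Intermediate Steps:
$-14 + \left(-22 - 9\right) \left(- (-2 + 1)\right) = -14 - 31 \left(\left(-1\right) \left(-1\right)\right) = -14 - 31 = -45$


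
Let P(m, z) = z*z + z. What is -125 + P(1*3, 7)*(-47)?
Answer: -2757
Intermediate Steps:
P(m, z) = z + z² (P(m, z) = z² + z = z + z²)
-125 + P(1*3, 7)*(-47) = -125 + (7*(1 + 7))*(-47) = -125 + (7*8)*(-47) = -125 + 56*(-47) = -125 - 2632 = -2757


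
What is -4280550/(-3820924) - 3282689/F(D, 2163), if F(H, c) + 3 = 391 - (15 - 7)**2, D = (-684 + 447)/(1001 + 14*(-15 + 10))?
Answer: -3135379571609/309494844 ≈ -10131.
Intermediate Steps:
D = -237/931 (D = -237/(1001 + 14*(-5)) = -237/(1001 - 70) = -237/931 ≈ -0.25456)
F(H, c) = 324 (F(H, c) = -3 + (391 - (15 - 7)**2) = -3 + (391 - 1*8**2) = -3 + (391 - 1*64) = -3 + (391 - 64) = -3 + 327 = 324)
-4280550/(-3820924) - 3282689/F(D, 2163) = -4280550/(-3820924) - 3282689/324 = -4280550*(-1/3820924) - 3282689*1/324 = 2140275/1910462 - 3282689/324 = -3135379571609/309494844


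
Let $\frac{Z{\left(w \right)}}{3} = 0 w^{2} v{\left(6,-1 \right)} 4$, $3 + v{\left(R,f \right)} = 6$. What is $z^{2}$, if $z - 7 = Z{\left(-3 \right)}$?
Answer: $49$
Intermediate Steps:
$v{\left(R,f \right)} = 3$ ($v{\left(R,f \right)} = -3 + 6 = 3$)
$Z{\left(w \right)} = 0$ ($Z{\left(w \right)} = 3 \cdot 0 w^{2} \cdot 3 \cdot 4 = 3 \cdot 0 \cdot 3 \cdot 4 = 3 \cdot 0 \cdot 4 = 3 \cdot 0 = 0$)
$z = 7$ ($z = 7 + 0 = 7$)
$z^{2} = 7^{2} = 49$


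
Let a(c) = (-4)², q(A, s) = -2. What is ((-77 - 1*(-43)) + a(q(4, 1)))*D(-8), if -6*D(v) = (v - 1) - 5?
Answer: -42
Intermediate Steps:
a(c) = 16
D(v) = 1 - v/6 (D(v) = -((v - 1) - 5)/6 = -((-1 + v) - 5)/6 = -(-6 + v)/6 = 1 - v/6)
((-77 - 1*(-43)) + a(q(4, 1)))*D(-8) = ((-77 - 1*(-43)) + 16)*(1 - ⅙*(-8)) = ((-77 + 43) + 16)*(1 + 4/3) = (-34 + 16)*(7/3) = -18*7/3 = -42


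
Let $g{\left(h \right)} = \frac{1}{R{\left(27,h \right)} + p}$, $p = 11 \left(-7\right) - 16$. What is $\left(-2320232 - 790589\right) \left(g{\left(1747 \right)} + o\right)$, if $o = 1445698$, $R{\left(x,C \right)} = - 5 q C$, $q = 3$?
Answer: $- \frac{118270197840418463}{26298} \approx -4.4973 \cdot 10^{12}$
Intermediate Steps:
$R{\left(x,C \right)} = - 15 C$ ($R{\left(x,C \right)} = \left(-5\right) 3 C = - 15 C$)
$p = -93$ ($p = -77 - 16 = -93$)
$g{\left(h \right)} = \frac{1}{-93 - 15 h}$ ($g{\left(h \right)} = \frac{1}{- 15 h - 93} = \frac{1}{-93 - 15 h}$)
$\left(-2320232 - 790589\right) \left(g{\left(1747 \right)} + o\right) = \left(-2320232 - 790589\right) \left(- \frac{1}{93 + 15 \cdot 1747} + 1445698\right) = - 3110821 \left(- \frac{1}{93 + 26205} + 1445698\right) = - 3110821 \left(- \frac{1}{26298} + 1445698\right) = \left(-3110821\right) \frac{38018966003}{26298} = - \frac{118270197840418463}{26298}$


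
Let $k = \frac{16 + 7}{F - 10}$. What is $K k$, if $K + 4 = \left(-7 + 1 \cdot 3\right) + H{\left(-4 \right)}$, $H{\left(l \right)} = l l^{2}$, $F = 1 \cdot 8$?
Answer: $828$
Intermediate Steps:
$F = 8$
$H{\left(l \right)} = l^{3}$
$K = -72$ ($K = -4 + \left(\left(-7 + 1 \cdot 3\right) + \left(-4\right)^{3}\right) = -4 + \left(\left(-7 + 3\right) - 64\right) = -4 - 68 = -72$)
$k = - \frac{23}{2}$ ($k = \frac{16 + 7}{8 - 10} = \frac{23}{-2} = 23 \left(- \frac{1}{2}\right) = - \frac{23}{2} \approx -11.5$)
$K k = \left(-72\right) \left(- \frac{23}{2}\right) = 828$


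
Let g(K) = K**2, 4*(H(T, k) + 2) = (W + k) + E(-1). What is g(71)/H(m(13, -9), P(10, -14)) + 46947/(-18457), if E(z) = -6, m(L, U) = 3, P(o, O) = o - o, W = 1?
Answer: -372777259/239941 ≈ -1553.6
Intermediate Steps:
P(o, O) = 0
H(T, k) = -13/4 + k/4 (H(T, k) = -2 + ((1 + k) - 6)/4 = -2 + (-5 + k)/4 = -2 + (-5/4 + k/4) = -13/4 + k/4)
g(71)/H(m(13, -9), P(10, -14)) + 46947/(-18457) = 71**2/(-13/4 + (1/4)*0) + 46947/(-18457) = 5041/(-13/4 + 0) + 46947*(-1/18457) = 5041/(-13/4) - 46947/18457 = 5041*(-4/13) - 46947/18457 = -20164/13 - 46947/18457 = -372777259/239941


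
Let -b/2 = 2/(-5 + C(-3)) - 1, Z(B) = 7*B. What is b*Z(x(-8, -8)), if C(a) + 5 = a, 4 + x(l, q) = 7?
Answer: 630/13 ≈ 48.462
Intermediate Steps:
x(l, q) = 3 (x(l, q) = -4 + 7 = 3)
C(a) = -5 + a
b = 30/13 (b = -2*(2/(-5 + (-5 - 3)) - 1) = -2*(2/(-5 - 8) - 1) = -2*(2/(-13) - 1) = -2*(2*(-1/13) - 1) = -2*(-2/13 - 1) = -2*(-15/13) = 30/13 ≈ 2.3077)
b*Z(x(-8, -8)) = 30*(7*3)/13 = (30/13)*21 = 630/13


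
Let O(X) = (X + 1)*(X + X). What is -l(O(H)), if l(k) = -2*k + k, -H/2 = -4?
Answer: 144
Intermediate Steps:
H = 8 (H = -2*(-4) = 8)
O(X) = 2*X*(1 + X) (O(X) = (1 + X)*(2*X) = 2*X*(1 + X))
l(k) = -k
-l(O(H)) = -(-1)*2*8*(1 + 8) = -(-1)*2*8*9 = -(-1)*144 = -1*(-144) = 144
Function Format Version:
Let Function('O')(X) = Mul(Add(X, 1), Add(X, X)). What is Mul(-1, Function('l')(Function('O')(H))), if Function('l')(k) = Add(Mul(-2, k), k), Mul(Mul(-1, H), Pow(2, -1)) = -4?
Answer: 144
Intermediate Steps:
H = 8 (H = Mul(-2, -4) = 8)
Function('O')(X) = Mul(2, X, Add(1, X)) (Function('O')(X) = Mul(Add(1, X), Mul(2, X)) = Mul(2, X, Add(1, X)))
Function('l')(k) = Mul(-1, k)
Mul(-1, Function('l')(Function('O')(H))) = Mul(-1, Mul(-1, Mul(2, 8, Add(1, 8)))) = Mul(-1, Mul(-1, Mul(2, 8, 9))) = Mul(-1, Mul(-1, 144)) = Mul(-1, -144) = 144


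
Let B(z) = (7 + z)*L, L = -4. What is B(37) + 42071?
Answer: 41895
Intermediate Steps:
B(z) = -28 - 4*z (B(z) = (7 + z)*(-4) = -28 - 4*z)
B(37) + 42071 = (-28 - 4*37) + 42071 = (-28 - 148) + 42071 = -176 + 42071 = 41895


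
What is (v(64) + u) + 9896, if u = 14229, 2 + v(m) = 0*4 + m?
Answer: 24187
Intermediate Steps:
v(m) = -2 + m (v(m) = -2 + (0*4 + m) = -2 + (0 + m) = -2 + m)
(v(64) + u) + 9896 = ((-2 + 64) + 14229) + 9896 = (62 + 14229) + 9896 = 14291 + 9896 = 24187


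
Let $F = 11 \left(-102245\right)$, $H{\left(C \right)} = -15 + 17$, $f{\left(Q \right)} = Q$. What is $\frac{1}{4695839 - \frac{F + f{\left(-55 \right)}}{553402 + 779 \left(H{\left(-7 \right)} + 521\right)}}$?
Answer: $\frac{960819}{4511852456891} \approx 2.1295 \cdot 10^{-7}$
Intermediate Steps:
$H{\left(C \right)} = 2$
$F = -1124695$
$\frac{1}{4695839 - \frac{F + f{\left(-55 \right)}}{553402 + 779 \left(H{\left(-7 \right)} + 521\right)}} = \frac{1}{4695839 - \frac{-1124695 - 55}{553402 + 779 \left(2 + 521\right)}} = \frac{1}{4695839 - - \frac{1124750}{553402 + 779 \cdot 523}} = \frac{1}{4695839 - - \frac{1124750}{553402 + 407417}} = \frac{1}{4695839 - - \frac{1124750}{960819}} = \frac{1}{4695839 + \frac{1124750}{960819}} = \frac{1}{\frac{4511852456891}{960819}} = \frac{960819}{4511852456891}$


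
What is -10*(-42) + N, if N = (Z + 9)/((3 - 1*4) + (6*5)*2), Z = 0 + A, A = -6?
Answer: 24783/59 ≈ 420.05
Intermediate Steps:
Z = -6 (Z = 0 - 6 = -6)
N = 3/59 (N = (-6 + 9)/((3 - 1*4) + (6*5)*2) = 3/((3 - 4) + 30*2) = 3/(-1 + 60) = 3/59 ≈ 0.050847)
-10*(-42) + N = -10*(-42) + 3/59 = 420 + 3/59 = 24783/59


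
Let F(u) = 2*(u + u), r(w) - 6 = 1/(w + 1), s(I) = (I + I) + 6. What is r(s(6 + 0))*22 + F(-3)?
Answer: 2302/19 ≈ 121.16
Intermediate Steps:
s(I) = 6 + 2*I (s(I) = 2*I + 6 = 6 + 2*I)
r(w) = 6 + 1/(1 + w) (r(w) = 6 + 1/(w + 1) = 6 + 1/(1 + w))
F(u) = 4*u (F(u) = 2*(2*u) = 4*u)
r(s(6 + 0))*22 + F(-3) = ((7 + 6*(6 + 2*(6 + 0)))/(1 + (6 + 2*(6 + 0))))*22 + 4*(-3) = ((7 + 6*(6 + 2*6))/(1 + (6 + 2*6)))*22 - 12 = ((7 + 6*(6 + 12))/(1 + (6 + 12)))*22 - 12 = ((7 + 6*18)/(1 + 18))*22 - 12 = ((7 + 108)/19)*22 - 12 = ((1/19)*115)*22 - 12 = (115/19)*22 - 12 = 2530/19 - 12 = 2302/19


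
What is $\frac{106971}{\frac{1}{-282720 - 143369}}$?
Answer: $-45579166419$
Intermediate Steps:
$\frac{106971}{\frac{1}{-282720 - 143369}} = \frac{106971}{\frac{1}{-426089}} = \frac{106971}{- \frac{1}{426089}} = 106971 \left(-426089\right) = -45579166419$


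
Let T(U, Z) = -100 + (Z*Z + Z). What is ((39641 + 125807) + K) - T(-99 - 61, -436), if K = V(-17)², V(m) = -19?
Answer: -23751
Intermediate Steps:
K = 361 (K = (-19)² = 361)
T(U, Z) = -100 + Z + Z² (T(U, Z) = -100 + (Z² + Z) = -100 + (Z + Z²) = -100 + Z + Z²)
((39641 + 125807) + K) - T(-99 - 61, -436) = ((39641 + 125807) + 361) - (-100 - 436 + (-436)²) = (165448 + 361) - (-100 - 436 + 190096) = 165809 - 1*189560 = 165809 - 189560 = -23751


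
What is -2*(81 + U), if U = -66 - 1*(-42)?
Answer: -114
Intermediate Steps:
U = -24 (U = -66 + 42 = -24)
-2*(81 + U) = -2*(81 - 24) = -2*57 = -114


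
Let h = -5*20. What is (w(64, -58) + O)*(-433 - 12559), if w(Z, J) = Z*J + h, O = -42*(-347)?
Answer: -139819904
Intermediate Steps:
h = -100
O = 14574
w(Z, J) = -100 + J*Z (w(Z, J) = Z*J - 100 = J*Z - 100 = -100 + J*Z)
(w(64, -58) + O)*(-433 - 12559) = ((-100 - 58*64) + 14574)*(-433 - 12559) = ((-100 - 3712) + 14574)*(-12992) = (-3812 + 14574)*(-12992) = 10762*(-12992) = -139819904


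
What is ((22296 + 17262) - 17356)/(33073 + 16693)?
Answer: 11101/24883 ≈ 0.44613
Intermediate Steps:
((22296 + 17262) - 17356)/(33073 + 16693) = (39558 - 17356)/49766 = 22202*(1/49766) = 11101/24883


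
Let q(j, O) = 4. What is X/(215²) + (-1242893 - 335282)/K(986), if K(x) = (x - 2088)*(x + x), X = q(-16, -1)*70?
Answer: 14711923939/20090716280 ≈ 0.73228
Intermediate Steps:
X = 280 (X = 4*70 = 280)
K(x) = 2*x*(-2088 + x) (K(x) = (-2088 + x)*(2*x) = 2*x*(-2088 + x))
X/(215²) + (-1242893 - 335282)/K(986) = 280/(215²) + (-1242893 - 335282)/((2*986*(-2088 + 986))) = 280/46225 - 1578175/(2*986*(-1102)) = 280*(1/46225) - 1578175/(-2173144) = 56/9245 - 1578175*(-1/2173144) = 56/9245 + 1578175/2173144 = 14711923939/20090716280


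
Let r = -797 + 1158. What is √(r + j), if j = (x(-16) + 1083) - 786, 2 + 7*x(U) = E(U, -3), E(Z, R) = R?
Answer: √32207/7 ≈ 25.638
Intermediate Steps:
x(U) = -5/7 (x(U) = -2/7 + (⅐)*(-3) = -2/7 - 3/7 = -5/7)
r = 361
j = 2074/7 (j = (-5/7 + 1083) - 786 = 7576/7 - 786 = 2074/7 ≈ 296.29)
√(r + j) = √(361 + 2074/7) = √(4601/7) = √32207/7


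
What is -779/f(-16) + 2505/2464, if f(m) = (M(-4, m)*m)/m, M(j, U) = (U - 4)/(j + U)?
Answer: -1916951/2464 ≈ -777.98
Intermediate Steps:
M(j, U) = (-4 + U)/(U + j)
f(m) = 1 (f(m) = (((-4 + m)/(m - 4))*m)/m = (((-4 + m)/(-4 + m))*m)/m = (1*m)/m = m/m = 1)
-779/f(-16) + 2505/2464 = -779/1 + 2505/2464 = -779*1 + 2505*(1/2464) = -779 + 2505/2464 = -1916951/2464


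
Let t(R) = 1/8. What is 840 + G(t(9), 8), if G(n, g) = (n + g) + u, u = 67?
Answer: 7321/8 ≈ 915.13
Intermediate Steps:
t(R) = ⅛
G(n, g) = 67 + g + n (G(n, g) = (n + g) + 67 = (g + n) + 67 = 67 + g + n)
840 + G(t(9), 8) = 840 + (67 + 8 + ⅛) = 840 + 601/8 = 7321/8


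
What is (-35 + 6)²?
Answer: 841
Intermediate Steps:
(-35 + 6)² = (-29)² = 841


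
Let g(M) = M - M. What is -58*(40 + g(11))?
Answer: -2320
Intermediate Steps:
g(M) = 0
-58*(40 + g(11)) = -58*(40 + 0) = -58*40 = -2320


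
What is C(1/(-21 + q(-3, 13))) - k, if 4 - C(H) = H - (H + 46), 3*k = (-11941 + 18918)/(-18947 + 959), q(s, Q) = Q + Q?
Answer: 2705177/53964 ≈ 50.129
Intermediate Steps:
q(s, Q) = 2*Q
k = -6977/53964 (k = ((-11941 + 18918)/(-18947 + 959))/3 = (6977/(-17988))/3 = (6977*(-1/17988))/3 = (1/3)*(-6977/17988) = -6977/53964 ≈ -0.12929)
C(H) = 50 (C(H) = 4 - (H - (H + 46)) = 4 - (H - (46 + H)) = 4 - (H + (-46 - H)) = 4 - 1*(-46) = 4 + 46 = 50)
C(1/(-21 + q(-3, 13))) - k = 50 - 1*(-6977/53964) = 50 + 6977/53964 = 2705177/53964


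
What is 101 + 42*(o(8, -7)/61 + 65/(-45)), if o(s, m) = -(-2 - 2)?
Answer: 7885/183 ≈ 43.087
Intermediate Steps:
o(s, m) = 4 (o(s, m) = -1*(-4) = 4)
101 + 42*(o(8, -7)/61 + 65/(-45)) = 101 + 42*(4/61 + 65/(-45)) = 101 + 42*(4*(1/61) + 65*(-1/45)) = 101 + 42*(4/61 - 13/9) = 101 + 42*(-757/549) = 101 - 10598/183 = 7885/183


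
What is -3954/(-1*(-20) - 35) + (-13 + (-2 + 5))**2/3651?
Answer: 4812518/18255 ≈ 263.63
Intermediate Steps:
-3954/(-1*(-20) - 35) + (-13 + (-2 + 5))**2/3651 = -3954/(20 - 35) + (-13 + 3)**2*(1/3651) = -3954/(-15) + (-10)**2*(1/3651) = -3954*(-1/15) + 100*(1/3651) = 1318/5 + 100/3651 = 4812518/18255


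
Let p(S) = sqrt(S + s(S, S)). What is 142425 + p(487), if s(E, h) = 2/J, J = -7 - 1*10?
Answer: 142425 + sqrt(140709)/17 ≈ 1.4245e+5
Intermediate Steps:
J = -17 (J = -7 - 10 = -17)
s(E, h) = -2/17 (s(E, h) = 2/(-17) = 2*(-1/17) = -2/17)
p(S) = sqrt(-2/17 + S) (p(S) = sqrt(S - 2/17) = sqrt(-2/17 + S))
142425 + p(487) = 142425 + sqrt(-34 + 289*487)/17 = 142425 + sqrt(-34 + 140743)/17 = 142425 + sqrt(140709)/17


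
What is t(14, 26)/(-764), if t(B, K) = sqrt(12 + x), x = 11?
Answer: -sqrt(23)/764 ≈ -0.0062773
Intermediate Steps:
t(B, K) = sqrt(23) (t(B, K) = sqrt(12 + 11) = sqrt(23))
t(14, 26)/(-764) = sqrt(23)/(-764) = sqrt(23)*(-1/764) = -sqrt(23)/764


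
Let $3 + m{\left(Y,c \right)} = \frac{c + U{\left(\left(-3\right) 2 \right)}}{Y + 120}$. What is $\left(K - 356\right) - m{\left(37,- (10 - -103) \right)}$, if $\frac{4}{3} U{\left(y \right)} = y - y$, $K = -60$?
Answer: $- \frac{64728}{157} \approx -412.28$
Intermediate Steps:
$U{\left(y \right)} = 0$ ($U{\left(y \right)} = \frac{3 \left(y - y\right)}{4} = \frac{3}{4} \cdot 0 = 0$)
$m{\left(Y,c \right)} = -3 + \frac{c}{120 + Y}$ ($m{\left(Y,c \right)} = -3 + \frac{c + 0}{Y + 120} = -3 + \frac{c}{120 + Y}$)
$\left(K - 356\right) - m{\left(37,- (10 - -103) \right)} = \left(-60 - 356\right) - \frac{-360 - \left(10 - -103\right) - 111}{120 + 37} = \left(-60 - 356\right) - \frac{-360 - \left(10 + 103\right) - 111}{157} = -416 - \frac{-360 - 113 - 111}{157} = -416 - \frac{1}{157} \left(-584\right) = -416 - - \frac{584}{157} = -416 + \frac{584}{157} = - \frac{64728}{157}$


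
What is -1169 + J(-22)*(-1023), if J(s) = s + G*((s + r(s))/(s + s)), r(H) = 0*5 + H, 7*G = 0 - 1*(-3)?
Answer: 146290/7 ≈ 20899.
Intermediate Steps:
G = 3/7 (G = (0 - 1*(-3))/7 = (0 + 3)/7 = (1/7)*3 = 3/7 ≈ 0.42857)
r(H) = H (r(H) = 0 + H = H)
J(s) = 3/7 + s (J(s) = s + 3*((s + s)/(s + s))/7 = s + 3*((2*s)/((2*s)))/7 = s + 3*((2*s)*(1/(2*s)))/7 = s + (3/7)*1 = s + 3/7 = 3/7 + s)
-1169 + J(-22)*(-1023) = -1169 + (3/7 - 22)*(-1023) = -1169 - 151/7*(-1023) = -1169 + 154473/7 = 146290/7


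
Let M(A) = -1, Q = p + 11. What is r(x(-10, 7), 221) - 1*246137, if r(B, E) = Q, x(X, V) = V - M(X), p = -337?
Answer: -246463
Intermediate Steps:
Q = -326 (Q = -337 + 11 = -326)
x(X, V) = 1 + V (x(X, V) = V - 1*(-1) = V + 1 = 1 + V)
r(B, E) = -326
r(x(-10, 7), 221) - 1*246137 = -326 - 1*246137 = -326 - 246137 = -246463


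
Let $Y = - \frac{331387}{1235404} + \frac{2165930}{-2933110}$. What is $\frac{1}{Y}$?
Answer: $- \frac{362357582644}{364779310929} \approx -0.99336$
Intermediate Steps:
$Y = - \frac{364779310929}{362357582644}$ ($Y = \left(-331387\right) \frac{1}{1235404} + 2165930 \left(- \frac{1}{2933110}\right) = - \frac{331387}{1235404} - \frac{216593}{293311} = - \frac{364779310929}{362357582644} \approx -1.0067$)
$\frac{1}{Y} = \frac{1}{- \frac{364779310929}{362357582644}} = - \frac{362357582644}{364779310929}$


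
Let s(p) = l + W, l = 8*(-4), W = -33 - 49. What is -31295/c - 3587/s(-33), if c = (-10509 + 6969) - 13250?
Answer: 3189668/95703 ≈ 33.329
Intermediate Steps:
W = -82
l = -32
c = -16790 (c = -3540 - 13250 = -16790)
s(p) = -114 (s(p) = -32 - 82 = -114)
-31295/c - 3587/s(-33) = -31295/(-16790) - 3587/(-114) = -31295*(-1/16790) - 3587*(-1/114) = 6259/3358 + 3587/114 = 3189668/95703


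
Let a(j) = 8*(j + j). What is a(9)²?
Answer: 20736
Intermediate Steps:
a(j) = 16*j (a(j) = 8*(2*j) = 16*j)
a(9)² = (16*9)² = 144² = 20736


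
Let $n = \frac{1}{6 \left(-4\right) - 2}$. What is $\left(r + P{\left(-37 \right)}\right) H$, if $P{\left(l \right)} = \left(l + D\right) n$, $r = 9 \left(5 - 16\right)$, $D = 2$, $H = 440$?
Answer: $- \frac{558580}{13} \approx -42968.0$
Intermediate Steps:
$n = - \frac{1}{26}$ ($n = \frac{1}{-24 - 2} = \frac{1}{-26} = - \frac{1}{26} \approx -0.038462$)
$r = -99$ ($r = 9 \left(-11\right) = -99$)
$P{\left(l \right)} = - \frac{1}{13} - \frac{l}{26}$ ($P{\left(l \right)} = \left(l + 2\right) \left(- \frac{1}{26}\right) = \left(2 + l\right) \left(- \frac{1}{26}\right) = - \frac{1}{13} - \frac{l}{26}$)
$\left(r + P{\left(-37 \right)}\right) H = \left(-99 - - \frac{35}{26}\right) 440 = \left(-99 + \left(- \frac{1}{13} + \frac{37}{26}\right)\right) 440 = \left(-99 + \frac{35}{26}\right) 440 = \left(- \frac{2539}{26}\right) 440 = - \frac{558580}{13}$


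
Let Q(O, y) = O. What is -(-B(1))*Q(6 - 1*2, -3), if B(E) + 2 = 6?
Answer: 16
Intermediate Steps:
B(E) = 4 (B(E) = -2 + 6 = 4)
-(-B(1))*Q(6 - 1*2, -3) = -(-1*4)*(6 - 1*2) = -(-4)*(6 - 2) = -(-4)*4 = -1*(-16) = 16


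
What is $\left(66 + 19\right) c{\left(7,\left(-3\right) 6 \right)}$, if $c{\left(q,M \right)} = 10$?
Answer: $850$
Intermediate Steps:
$\left(66 + 19\right) c{\left(7,\left(-3\right) 6 \right)} = \left(66 + 19\right) 10 = 85 \cdot 10 = 850$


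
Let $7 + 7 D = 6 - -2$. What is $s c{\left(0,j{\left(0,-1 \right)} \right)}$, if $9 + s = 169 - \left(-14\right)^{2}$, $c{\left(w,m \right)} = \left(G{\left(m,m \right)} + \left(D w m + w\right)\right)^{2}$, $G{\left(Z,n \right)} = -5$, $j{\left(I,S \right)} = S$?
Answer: $-900$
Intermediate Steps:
$D = \frac{1}{7}$ ($D = -1 + \frac{6 - -2}{7} = -1 + \frac{6 + 2}{7} = -1 + \frac{1}{7} \cdot 8 = -1 + \frac{8}{7} = \frac{1}{7} \approx 0.14286$)
$c{\left(w,m \right)} = \left(-5 + w + \frac{m w}{7}\right)^{2}$ ($c{\left(w,m \right)} = \left(-5 + \left(\frac{w}{7} m + w\right)\right)^{2} = \left(-5 + \left(\frac{m w}{7} + w\right)\right)^{2} = \left(-5 + \left(w + \frac{m w}{7}\right)\right)^{2} = \left(-5 + w + \frac{m w}{7}\right)^{2}$)
$s = -36$ ($s = -9 + \left(169 - \left(-14\right)^{2}\right) = -9 + \left(169 - 196\right) = -9 - 27 = -36$)
$s c{\left(0,j{\left(0,-1 \right)} \right)} = - 36 \frac{\left(-35 + 7 \cdot 0 - 0\right)^{2}}{49} = - 36 \frac{\left(-35 + 0 + 0\right)^{2}}{49} = - 36 \frac{\left(-35\right)^{2}}{49} = - 36 \cdot \frac{1}{49} \cdot 1225 = \left(-36\right) 25 = -900$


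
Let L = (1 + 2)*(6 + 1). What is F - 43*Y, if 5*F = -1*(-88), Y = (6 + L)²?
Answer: -156647/5 ≈ -31329.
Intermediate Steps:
L = 21 (L = 3*7 = 21)
Y = 729 (Y = (6 + 21)² = 27² = 729)
F = 88/5 (F = (-1*(-88))/5 = (⅕)*88 = 88/5 ≈ 17.600)
F - 43*Y = 88/5 - 43*729 = 88/5 - 31347 = -156647/5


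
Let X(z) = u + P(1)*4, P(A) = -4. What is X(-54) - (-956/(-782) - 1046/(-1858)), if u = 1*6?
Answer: -4280945/363239 ≈ -11.785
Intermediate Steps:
u = 6
X(z) = -10 (X(z) = 6 - 4*4 = 6 - 16 = -10)
X(-54) - (-956/(-782) - 1046/(-1858)) = -10 - (-956/(-782) - 1046/(-1858)) = -10 - (-956*(-1/782) - 1046*(-1/1858)) = -10 - (478/391 + 523/929) = -10 - 1*648555/363239 = -10 - 648555/363239 = -4280945/363239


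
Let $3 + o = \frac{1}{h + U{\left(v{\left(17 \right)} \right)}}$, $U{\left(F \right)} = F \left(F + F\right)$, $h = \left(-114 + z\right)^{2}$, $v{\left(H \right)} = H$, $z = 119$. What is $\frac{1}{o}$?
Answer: $- \frac{603}{1808} \approx -0.33352$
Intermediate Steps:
$h = 25$ ($h = \left(-114 + 119\right)^{2} = 5^{2} = 25$)
$U{\left(F \right)} = 2 F^{2}$ ($U{\left(F \right)} = F 2 F = 2 F^{2}$)
$o = - \frac{1808}{603}$ ($o = -3 + \frac{1}{25 + 2 \cdot 17^{2}} = -3 + \frac{1}{25 + 2 \cdot 289} = -3 + \frac{1}{25 + 578} = -3 + \frac{1}{603} = - \frac{1808}{603} \approx -2.9983$)
$\frac{1}{o} = \frac{1}{- \frac{1808}{603}} = - \frac{603}{1808}$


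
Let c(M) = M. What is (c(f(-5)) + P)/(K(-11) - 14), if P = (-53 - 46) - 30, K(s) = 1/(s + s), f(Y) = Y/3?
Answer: 8624/927 ≈ 9.3031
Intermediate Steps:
f(Y) = Y/3 (f(Y) = Y*(1/3) = Y/3)
K(s) = 1/(2*s)
P = -129 (P = -99 - 30 = -129)
(c(f(-5)) + P)/(K(-11) - 14) = ((1/3)*(-5) - 129)/((1/2)/(-11) - 14) = (-5/3 - 129)/((1/2)*(-1/11) - 14) = -392/(3*(-1/22 - 14)) = -392/(3*(-309/22)) = -392/3*(-22/309) = 8624/927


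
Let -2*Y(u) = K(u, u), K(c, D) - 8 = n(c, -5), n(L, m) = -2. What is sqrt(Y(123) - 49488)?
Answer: 9*I*sqrt(611) ≈ 222.47*I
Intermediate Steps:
K(c, D) = 6 (K(c, D) = 8 - 2 = 6)
Y(u) = -3 (Y(u) = -1/2*6 = -3)
sqrt(Y(123) - 49488) = sqrt(-3 - 49488) = sqrt(-49491) = 9*I*sqrt(611)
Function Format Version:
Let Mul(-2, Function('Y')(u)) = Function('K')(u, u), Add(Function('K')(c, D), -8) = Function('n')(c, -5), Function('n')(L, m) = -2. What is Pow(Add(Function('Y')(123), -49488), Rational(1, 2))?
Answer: Mul(9, I, Pow(611, Rational(1, 2))) ≈ Mul(222.47, I)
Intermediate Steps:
Function('K')(c, D) = 6 (Function('K')(c, D) = Add(8, -2) = 6)
Function('Y')(u) = -3 (Function('Y')(u) = Mul(Rational(-1, 2), 6) = -3)
Pow(Add(Function('Y')(123), -49488), Rational(1, 2)) = Pow(Add(-3, -49488), Rational(1, 2)) = Pow(-49491, Rational(1, 2)) = Mul(9, I, Pow(611, Rational(1, 2)))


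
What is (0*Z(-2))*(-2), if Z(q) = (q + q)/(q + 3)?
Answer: 0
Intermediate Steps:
Z(q) = 2*q/(3 + q) (Z(q) = (2*q)/(3 + q) = 2*q/(3 + q))
(0*Z(-2))*(-2) = (0*(2*(-2)/(3 - 2)))*(-2) = (0*(2*(-2)/1))*(-2) = (0*(2*(-2)*1))*(-2) = (0*(-4))*(-2) = 0*(-2) = 0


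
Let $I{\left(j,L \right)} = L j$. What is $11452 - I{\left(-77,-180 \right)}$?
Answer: $-2408$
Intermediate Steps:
$11452 - I{\left(-77,-180 \right)} = 11452 - \left(-180\right) \left(-77\right) = 11452 - 13860 = -2408$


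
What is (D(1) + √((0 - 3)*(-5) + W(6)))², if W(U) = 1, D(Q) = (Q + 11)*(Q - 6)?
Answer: 3136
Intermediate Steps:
D(Q) = (-6 + Q)*(11 + Q) (D(Q) = (11 + Q)*(-6 + Q) = (-6 + Q)*(11 + Q))
(D(1) + √((0 - 3)*(-5) + W(6)))² = ((-66 + 1² + 5*1) + √((0 - 3)*(-5) + 1))² = ((-66 + 1 + 5) + √(-3*(-5) + 1))² = (-60 + √(15 + 1))² = (-60 + √16)² = (-60 + 4)² = (-56)² = 3136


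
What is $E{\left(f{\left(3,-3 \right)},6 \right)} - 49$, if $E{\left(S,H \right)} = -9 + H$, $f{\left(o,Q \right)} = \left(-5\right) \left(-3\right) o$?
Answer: $-52$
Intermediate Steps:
$f{\left(o,Q \right)} = 15 o$
$E{\left(f{\left(3,-3 \right)},6 \right)} - 49 = \left(-9 + 6\right) - 49 = -3 - 49 = -52$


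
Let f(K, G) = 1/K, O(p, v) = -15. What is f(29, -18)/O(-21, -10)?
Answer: -1/435 ≈ -0.0022989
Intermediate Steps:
f(29, -18)/O(-21, -10) = 1/(29*(-15)) = (1/29)*(-1/15) = -1/435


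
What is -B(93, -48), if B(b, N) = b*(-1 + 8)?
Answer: -651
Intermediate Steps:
B(b, N) = 7*b (B(b, N) = b*7 = 7*b)
-B(93, -48) = -7*93 = -1*651 = -651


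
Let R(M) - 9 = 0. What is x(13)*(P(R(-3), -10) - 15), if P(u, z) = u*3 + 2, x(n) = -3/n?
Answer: -42/13 ≈ -3.2308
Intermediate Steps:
R(M) = 9 (R(M) = 9 + 0 = 9)
P(u, z) = 2 + 3*u (P(u, z) = 3*u + 2 = 2 + 3*u)
x(13)*(P(R(-3), -10) - 15) = (-3/13)*((2 + 3*9) - 15) = (-3*1/13)*((2 + 27) - 15) = -3*(29 - 15)/13 = -3/13*14 = -42/13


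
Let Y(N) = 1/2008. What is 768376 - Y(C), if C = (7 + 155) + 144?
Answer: 1542899007/2008 ≈ 7.6838e+5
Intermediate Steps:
C = 306 (C = 162 + 144 = 306)
Y(N) = 1/2008
768376 - Y(C) = 768376 - 1*1/2008 = 768376 - 1/2008 = 1542899007/2008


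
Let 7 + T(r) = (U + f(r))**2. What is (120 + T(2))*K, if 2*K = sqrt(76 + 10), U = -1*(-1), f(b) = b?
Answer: 61*sqrt(86) ≈ 565.69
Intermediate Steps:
U = 1
T(r) = -7 + (1 + r)**2
K = sqrt(86)/2 (K = sqrt(76 + 10)/2 = sqrt(86)/2 ≈ 4.6368)
(120 + T(2))*K = (120 + (-7 + (1 + 2)**2))*(sqrt(86)/2) = (120 + (-7 + 3**2))*(sqrt(86)/2) = (120 + (-7 + 9))*(sqrt(86)/2) = (120 + 2)*(sqrt(86)/2) = 122*(sqrt(86)/2) = 61*sqrt(86)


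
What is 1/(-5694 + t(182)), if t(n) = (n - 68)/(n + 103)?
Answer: -5/28468 ≈ -0.00017564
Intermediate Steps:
t(n) = (-68 + n)/(103 + n)
1/(-5694 + t(182)) = 1/(-5694 + (-68 + 182)/(103 + 182)) = 1/(-5694 + 114/285) = 1/(-5694 + (1/285)*114) = 1/(-5694 + ⅖) = 1/(-28468/5) = -5/28468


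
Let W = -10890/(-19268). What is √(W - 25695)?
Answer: 3*I*√264978015810/9634 ≈ 160.29*I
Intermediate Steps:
W = 5445/9634 (W = -10890*(-1/19268) = 5445/9634 ≈ 0.56519)
√(W - 25695) = √(5445/9634 - 25695) = √(-247540185/9634) = 3*I*√264978015810/9634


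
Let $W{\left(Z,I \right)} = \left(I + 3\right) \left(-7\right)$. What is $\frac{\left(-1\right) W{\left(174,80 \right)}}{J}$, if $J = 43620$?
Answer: $\frac{581}{43620} \approx 0.01332$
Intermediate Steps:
$W{\left(Z,I \right)} = -21 - 7 I$ ($W{\left(Z,I \right)} = \left(3 + I\right) \left(-7\right) = -21 - 7 I$)
$\frac{\left(-1\right) W{\left(174,80 \right)}}{J} = \frac{\left(-1\right) \left(-21 - 560\right)}{43620} = - (-21 - 560) \frac{1}{43620} = \left(-1\right) \left(-581\right) \frac{1}{43620} = 581 \cdot \frac{1}{43620} = \frac{581}{43620}$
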